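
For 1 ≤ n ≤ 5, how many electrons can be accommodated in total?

110

Total orbitals = 1² + 2² + 3² + 4² + 5² = 55. Doubling for spin gives 110 electrons.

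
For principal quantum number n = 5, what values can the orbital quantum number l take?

l is an integer with 0 ≤ l ≤ n−1, so for n = 5: l = 0, 1, 2, 3, 4.

0, 1, 2, 3, 4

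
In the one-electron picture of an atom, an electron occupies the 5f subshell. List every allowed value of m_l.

The 5f subshell has l = 3, and m_l takes every integer from −l to +l. With l = 3 that gives the 7 values -3, -2, -1, 0, 1, 2, 3.

-3, -2, -1, 0, 1, 2, 3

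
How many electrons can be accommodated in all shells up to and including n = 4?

Total orbitals = 1² + 2² + 3² + 4² = 30. Doubling for spin gives 60 electrons.

60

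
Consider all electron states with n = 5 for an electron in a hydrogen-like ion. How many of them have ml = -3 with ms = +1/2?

2

Go through l = 0, …, 4 (the values permitted for n = 5).
Orbitals with ml = -3, by l: l=3 → 1; l=4 → 1.
Orbitals: 1 + 1 = 2. With ms fixed to a single value there is one state per orbital, giving 2 states.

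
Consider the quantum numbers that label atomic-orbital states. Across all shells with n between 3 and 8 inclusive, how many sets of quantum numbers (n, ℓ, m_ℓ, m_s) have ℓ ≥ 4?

For each n in the range, tally the orbitals obeying ℓ ≥ 4:
n=5 → 9; n=6 → 20; n=7 → 33; n=8 → 48.
Orbitals: 9 + 20 + 33 + 48 = 110. Including both spin states (m_s = ±1/2) gives 2 × 110 = 220 states.

220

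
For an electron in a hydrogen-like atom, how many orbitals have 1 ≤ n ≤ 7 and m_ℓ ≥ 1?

56

Go shell by shell, enumerating (ℓ, m_ℓ) with m_ℓ ≥ 1:
n=2 → 1; n=3 → 3; n=4 → 6; n=5 → 10; n=6 → 15; n=7 → 21.
Total orbitals: 1 + 3 + 6 + 10 + 15 + 21 = 56.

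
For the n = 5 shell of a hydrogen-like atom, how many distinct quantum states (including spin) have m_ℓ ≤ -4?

2

Go through ℓ = 0, …, 4 (the values permitted for n = 5).
Orbitals with m_ℓ ≤ -4, by ℓ: ℓ=4 → 1.
Orbitals: 1. Each orbital carries two spin states, so 1 × 2 = 2 states.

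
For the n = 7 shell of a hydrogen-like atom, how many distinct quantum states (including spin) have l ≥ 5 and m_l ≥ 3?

For n = 7, l ranges over 0 … 6.
Contributions: l=5 → 3; l=6 → 4.
Orbitals: 3 + 4 = 7. Each orbital carries two spin states, so 7 × 2 = 14 states.

14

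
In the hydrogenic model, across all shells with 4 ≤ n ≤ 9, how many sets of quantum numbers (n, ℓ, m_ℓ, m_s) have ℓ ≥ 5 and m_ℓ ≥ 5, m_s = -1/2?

20

For each n in the range, tally the orbitals obeying ℓ ≥ 5 and m_ℓ ≥ 5:
n=6 → 1; n=7 → 3; n=8 → 6; n=9 → 10.
Orbitals: 1 + 3 + 6 + 10 = 20. With m_s fixed to -1/2 there is one state per orbital, so 20 states.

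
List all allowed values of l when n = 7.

0, 1, 2, 3, 4, 5, 6

l is an integer with 0 ≤ l ≤ n−1, so for n = 7: l = 0, 1, 2, 3, 4, 5, 6.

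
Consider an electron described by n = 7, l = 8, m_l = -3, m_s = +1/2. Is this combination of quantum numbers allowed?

Invalid

The orbital quantum number must satisfy 0 ≤ l ≤ n−1. With n = 7 the allowed l values are 0, 1, 2, 3, 4, 5, 6, so l = 8 is out of range.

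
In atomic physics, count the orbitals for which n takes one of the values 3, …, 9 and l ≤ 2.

For each n in the range, tally the orbitals obeying l ≤ 2:
n=3 → 9; n=4 → 9; n=5 → 9; n=6 → 9; n=7 → 9; n=8 → 9; n=9 → 9.
Total orbitals: 9 + 9 + 9 + 9 + 9 + 9 + 9 = 63.

63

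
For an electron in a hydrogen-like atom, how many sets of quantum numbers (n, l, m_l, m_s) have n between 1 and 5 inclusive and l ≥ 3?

46

Go shell by shell, enumerating (l, m_l) with l ≥ 3:
n=4 → 7; n=5 → 16.
Orbitals: 7 + 16 = 23. Including both spin states (m_s = ±1/2) gives 2 × 23 = 46 states.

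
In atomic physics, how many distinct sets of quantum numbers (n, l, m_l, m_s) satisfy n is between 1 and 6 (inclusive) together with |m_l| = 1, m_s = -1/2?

30

Count contributing orbitals for each principal shell:
n=2 → 2; n=3 → 4; n=4 → 6; n=5 → 8; n=6 → 10.
Orbitals: 2 + 4 + 6 + 8 + 10 = 30. With m_s fixed to -1/2 there is one state per orbital, so 30 states.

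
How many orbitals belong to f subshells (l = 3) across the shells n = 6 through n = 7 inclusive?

14

An f subshell (l = 3) exists for every n ≥ 4, so shells n = 6, 7 each contribute one — 2 subshells.
Since each f subshell has 2·3+1 = 7 orbitals, the total is 2 × 7 = 14.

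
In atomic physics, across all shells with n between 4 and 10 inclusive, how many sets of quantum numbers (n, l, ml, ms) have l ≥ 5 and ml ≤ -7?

20

For each n in the range, tally the orbitals obeying l ≥ 5 and ml ≤ -7:
n=8 → 1; n=9 → 3; n=10 → 6.
Orbitals: 1 + 3 + 6 = 10. Including both spin states (ms = ±1/2) gives 2 × 10 = 20 states.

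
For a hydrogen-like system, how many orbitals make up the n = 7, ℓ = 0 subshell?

1

A subshell has 2ℓ+1 orbitals; with ℓ = 0, that's 1.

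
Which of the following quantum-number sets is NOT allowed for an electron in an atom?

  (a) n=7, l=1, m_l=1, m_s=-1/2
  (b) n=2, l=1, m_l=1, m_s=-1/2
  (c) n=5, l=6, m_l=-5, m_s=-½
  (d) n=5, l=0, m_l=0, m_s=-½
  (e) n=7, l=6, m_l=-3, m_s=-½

(c)

(c) has l = 6 ≥ n = 5, violating 0 ≤ l ≤ n−1.
The remaining sets (a), (b), (d), (e) satisfy all four rules.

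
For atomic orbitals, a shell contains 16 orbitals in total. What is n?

n² = 16 ⇒ n = 4.

n = 4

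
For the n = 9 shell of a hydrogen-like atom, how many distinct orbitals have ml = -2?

Per l-value: l=2 → 1; l=3 → 1; l=4 → 1; l=5 → 1; l=6 → 1; l=7 → 1; l=8 → 1.
Total orbitals: 1 + 1 + 1 + 1 + 1 + 1 + 1 = 7.

7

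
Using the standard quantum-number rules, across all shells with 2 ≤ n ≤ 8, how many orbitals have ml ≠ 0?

168

Per-shell orbital counts meeting the constraint:
n=2 → 2; n=3 → 6; n=4 → 12; n=5 → 20; n=6 → 30; n=7 → 42; n=8 → 56.
Total orbitals: 2 + 6 + 12 + 20 + 30 + 42 + 56 = 168.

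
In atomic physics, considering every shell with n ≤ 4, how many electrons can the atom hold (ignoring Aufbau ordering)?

Total orbitals = 1² + 2² + 3² + 4² = 30. Doubling for spin gives 60 electrons.

60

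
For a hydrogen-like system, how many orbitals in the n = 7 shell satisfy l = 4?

With n = 7 the allowed l are 0, 1, …, 6.
Contributions: l=4 → 9.
Total orbitals: 9.

9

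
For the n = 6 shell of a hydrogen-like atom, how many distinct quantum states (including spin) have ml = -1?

Per l-value: l=1 → 1; l=2 → 1; l=3 → 1; l=4 → 1; l=5 → 1.
Orbitals: 1 + 1 + 1 + 1 + 1 = 5. Each orbital carries two spin states, so 5 × 2 = 10 states.

10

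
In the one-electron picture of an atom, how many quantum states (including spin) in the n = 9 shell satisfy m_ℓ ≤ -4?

30

The (ℓ, m_ℓ) pairs meeting m_ℓ ≤ -4 give: ℓ=4 → 1; ℓ=5 → 2; ℓ=6 → 3; ℓ=7 → 4; ℓ=8 → 5.
Orbitals: 1 + 2 + 3 + 4 + 5 = 15. Each orbital carries two spin states, so 15 × 2 = 30 states.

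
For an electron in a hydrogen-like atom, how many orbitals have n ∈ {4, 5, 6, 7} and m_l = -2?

Go shell by shell, enumerating (l, m_l) with m_l = -2:
n=4 → 2; n=5 → 3; n=6 → 4; n=7 → 5.
Total orbitals: 2 + 3 + 4 + 5 = 14.

14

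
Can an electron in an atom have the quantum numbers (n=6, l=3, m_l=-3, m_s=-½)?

Valid

n = 6 is a positive integer. l = 3 satisfies 0 ≤ l ≤ n−1 = 5. m_l = -3 lies in the range −l … +l (here −3 … 3). m_s = -1/2 is one of ±1/2.
All four constraints are satisfied.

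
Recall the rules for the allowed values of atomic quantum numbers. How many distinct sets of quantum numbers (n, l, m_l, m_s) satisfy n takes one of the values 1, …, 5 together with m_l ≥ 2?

Per-shell orbital counts meeting the constraint:
n=3 → 1; n=4 → 3; n=5 → 6.
Orbitals: 1 + 3 + 6 = 10. Including both spin states (m_s = ±1/2) gives 2 × 10 = 20 states.

20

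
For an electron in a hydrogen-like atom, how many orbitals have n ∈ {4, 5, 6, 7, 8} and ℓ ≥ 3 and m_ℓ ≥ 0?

80

Work shell by shell — for each n, count the (ℓ, m_ℓ) pairs that satisfy ℓ ≥ 3 and m_ℓ ≥ 0:
n=4 → 4; n=5 → 9; n=6 → 15; n=7 → 22; n=8 → 30.
Total orbitals: 4 + 9 + 15 + 22 + 30 = 80.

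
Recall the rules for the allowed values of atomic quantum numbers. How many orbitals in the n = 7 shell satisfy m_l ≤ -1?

21

The n = 7 shell has l = 0 through 6; check each.
Orbitals with m_l ≤ -1, by l: l=1 → 1; l=2 → 2; l=3 → 3; l=4 → 4; l=5 → 5; l=6 → 6.
Total orbitals: 1 + 2 + 3 + 4 + 5 + 6 = 21.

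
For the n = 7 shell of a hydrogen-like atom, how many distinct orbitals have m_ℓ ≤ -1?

For n = 7, ℓ ranges over 0 … 6.
Contributions: ℓ=1 → 1; ℓ=2 → 2; ℓ=3 → 3; ℓ=4 → 4; ℓ=5 → 5; ℓ=6 → 6.
Total orbitals: 1 + 2 + 3 + 4 + 5 + 6 = 21.

21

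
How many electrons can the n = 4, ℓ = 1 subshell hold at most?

A subshell with ℓ = 1 has 2ℓ+1 = 3 orbitals, each holding 2 electrons (spin ±1/2), so 3 × 2 = 6.

6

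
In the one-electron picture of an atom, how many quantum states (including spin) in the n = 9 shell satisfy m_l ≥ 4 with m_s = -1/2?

For n = 9, l ranges over 0 … 8.
The (l, m_l) pairs meeting m_l ≥ 4 give: l=4 → 1; l=5 → 2; l=6 → 3; l=7 → 4; l=8 → 5.
Orbitals: 1 + 2 + 3 + 4 + 5 = 15. With m_s fixed to a single value there is one state per orbital, giving 15 states.

15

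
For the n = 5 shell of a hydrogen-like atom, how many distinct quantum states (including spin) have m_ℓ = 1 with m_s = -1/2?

4

Go through ℓ = 0, …, 4 (the values permitted for n = 5).
The (ℓ, m_ℓ) pairs meeting m_ℓ = 1 give: ℓ=1 → 1; ℓ=2 → 1; ℓ=3 → 1; ℓ=4 → 1.
Orbitals: 1 + 1 + 1 + 1 = 4. With m_s fixed to a single value there is one state per orbital, giving 4 states.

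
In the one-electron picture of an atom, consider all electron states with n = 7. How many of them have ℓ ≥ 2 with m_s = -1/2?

45

Contributions: ℓ=2 → 5; ℓ=3 → 7; ℓ=4 → 9; ℓ=5 → 11; ℓ=6 → 13.
Orbitals: 5 + 7 + 9 + 11 + 13 = 45. With m_s fixed to a single value there is one state per orbital, giving 45 states.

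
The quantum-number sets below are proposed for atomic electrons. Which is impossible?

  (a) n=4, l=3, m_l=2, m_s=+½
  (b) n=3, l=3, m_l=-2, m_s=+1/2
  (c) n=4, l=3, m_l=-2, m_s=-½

(b) has l = 3 ≥ n = 3, violating 0 ≤ l ≤ n−1.
The remaining sets (a), (c) satisfy all four rules.

(b)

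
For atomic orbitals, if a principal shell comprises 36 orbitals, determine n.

n² = 36 ⇒ n = 6.

n = 6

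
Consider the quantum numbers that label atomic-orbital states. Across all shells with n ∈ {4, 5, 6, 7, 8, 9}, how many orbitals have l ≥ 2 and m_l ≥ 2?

83

For each n in the range, tally the orbitals obeying l ≥ 2 and m_l ≥ 2:
n=4 → 3; n=5 → 6; n=6 → 10; n=7 → 15; n=8 → 21; n=9 → 28.
Total orbitals: 3 + 6 + 10 + 15 + 21 + 28 = 83.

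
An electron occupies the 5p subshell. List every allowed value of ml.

-1, 0, 1

The 5p subshell has l = 1, and ml takes every integer from −l to +l. With l = 1 that gives the 3 values -1, 0, 1.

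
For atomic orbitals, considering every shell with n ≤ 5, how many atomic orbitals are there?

Total orbitals = 1² + 2² + 3² + 4² + 5² = 55.

55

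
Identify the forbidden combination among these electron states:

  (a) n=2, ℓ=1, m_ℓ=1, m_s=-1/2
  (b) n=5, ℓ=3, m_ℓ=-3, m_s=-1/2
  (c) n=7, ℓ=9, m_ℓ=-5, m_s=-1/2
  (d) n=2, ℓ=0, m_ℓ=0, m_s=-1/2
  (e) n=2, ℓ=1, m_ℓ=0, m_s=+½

(c)

(c) has ℓ = 9 ≥ n = 7, violating 0 ≤ ℓ ≤ n−1.
The remaining sets (a), (b), (d), (e) satisfy all four rules.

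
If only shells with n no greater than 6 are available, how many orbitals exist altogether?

Total orbitals = 1² + 2² + 3² + 4² + 5² + 6² = 91.

91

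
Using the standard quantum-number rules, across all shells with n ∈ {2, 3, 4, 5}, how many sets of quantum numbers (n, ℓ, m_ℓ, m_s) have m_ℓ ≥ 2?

Treat each shell separately and count matching orbitals:
n=3 → 1; n=4 → 3; n=5 → 6.
Orbitals: 1 + 3 + 6 = 10. Including both spin states (m_s = ±1/2) gives 2 × 10 = 20 states.

20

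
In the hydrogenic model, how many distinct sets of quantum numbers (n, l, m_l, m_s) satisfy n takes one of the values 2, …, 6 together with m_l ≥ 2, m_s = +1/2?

Treat each shell separately and count matching orbitals:
n=3 → 1; n=4 → 3; n=5 → 6; n=6 → 10.
Orbitals: 1 + 3 + 6 + 10 = 20. With m_s fixed to +1/2 there is one state per orbital, so 20 states.

20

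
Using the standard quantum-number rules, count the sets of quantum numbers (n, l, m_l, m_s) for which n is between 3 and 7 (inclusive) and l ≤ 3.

146

Treat each shell separately and count matching orbitals:
n=3 → 9; n=4 → 16; n=5 → 16; n=6 → 16; n=7 → 16.
Orbitals: 9 + 16 + 16 + 16 + 16 = 73. Including both spin states (m_s = ±1/2) gives 2 × 73 = 146 states.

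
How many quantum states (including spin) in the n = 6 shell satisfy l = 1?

For n = 6, l ranges over 0 … 5.
Per l-value: l=1 → 3.
Orbitals: 3. Each orbital carries two spin states, so 3 × 2 = 6 states.

6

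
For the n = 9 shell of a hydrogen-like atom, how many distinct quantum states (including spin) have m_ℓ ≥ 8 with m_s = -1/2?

1

For n = 9, ℓ ranges over 0 … 8.
Per ℓ-value: ℓ=8 → 1.
Orbitals: 1. With m_s fixed to a single value there is one state per orbital, giving 1 state.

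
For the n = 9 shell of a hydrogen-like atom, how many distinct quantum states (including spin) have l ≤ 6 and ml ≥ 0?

56

Go through l = 0, …, 8 (the values permitted for n = 9).
The (l, ml) pairs meeting l ≤ 6 and ml ≥ 0 give: l=0 → 1; l=1 → 2; l=2 → 3; l=3 → 4; l=4 → 5; l=5 → 6; l=6 → 7.
Orbitals: 1 + 2 + 3 + 4 + 5 + 6 + 7 = 28. Each orbital carries two spin states, so 28 × 2 = 56 states.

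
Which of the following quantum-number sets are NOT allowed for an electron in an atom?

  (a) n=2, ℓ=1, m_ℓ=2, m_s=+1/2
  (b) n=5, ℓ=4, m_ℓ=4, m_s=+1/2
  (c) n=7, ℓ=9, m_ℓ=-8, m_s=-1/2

(a) and (c)

(a) has |m_ℓ| = 2 > ℓ = 1, violating −ℓ ≤ m_ℓ ≤ ℓ.
(c) has ℓ = 9 ≥ n = 7, violating 0 ≤ ℓ ≤ n−1.
The remaining set (b) satisfies all four rules.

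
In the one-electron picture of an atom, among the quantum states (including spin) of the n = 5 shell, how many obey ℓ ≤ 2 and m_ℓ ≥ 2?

2

For n = 5, ℓ ranges over 0 … 4.
Contributions: ℓ=2 → 1.
Orbitals: 1. Each orbital carries two spin states, so 1 × 2 = 2 states.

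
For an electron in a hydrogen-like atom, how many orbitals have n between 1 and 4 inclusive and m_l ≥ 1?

Go shell by shell, enumerating (l, m_l) with m_l ≥ 1:
n=2 → 1; n=3 → 3; n=4 → 6.
Total orbitals: 1 + 3 + 6 = 10.

10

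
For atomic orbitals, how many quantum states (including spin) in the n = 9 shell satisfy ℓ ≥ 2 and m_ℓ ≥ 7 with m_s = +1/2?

Orbitals with ℓ ≥ 2 and m_ℓ ≥ 7, by ℓ: ℓ=7 → 1; ℓ=8 → 2.
Orbitals: 1 + 2 = 3. With m_s fixed to a single value there is one state per orbital, giving 3 states.

3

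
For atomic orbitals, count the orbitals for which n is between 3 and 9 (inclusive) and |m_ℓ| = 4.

Count contributing orbitals for each principal shell:
n=5 → 2; n=6 → 4; n=7 → 6; n=8 → 8; n=9 → 10.
Total orbitals: 2 + 4 + 6 + 8 + 10 = 30.

30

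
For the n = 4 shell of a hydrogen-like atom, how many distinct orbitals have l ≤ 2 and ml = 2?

1

Go through l = 0, …, 3 (the values permitted for n = 4).
Orbitals with l ≤ 2 and ml = 2, by l: l=2 → 1.
Total orbitals: 1.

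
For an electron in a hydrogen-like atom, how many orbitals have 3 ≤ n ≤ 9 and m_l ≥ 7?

Count contributing orbitals for each principal shell:
n=8 → 1; n=9 → 3.
Total orbitals: 1 + 3 = 4.

4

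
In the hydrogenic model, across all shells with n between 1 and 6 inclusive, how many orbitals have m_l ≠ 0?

70

Per-shell orbital counts meeting the constraint:
n=2 → 2; n=3 → 6; n=4 → 12; n=5 → 20; n=6 → 30.
Total orbitals: 2 + 6 + 12 + 20 + 30 = 70.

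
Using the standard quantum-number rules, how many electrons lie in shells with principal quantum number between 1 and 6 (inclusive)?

Shell n has n² orbitals: 1²=1 + 2²=4 + 3²=9 + 4²=16 + 5²=25 + 6²=36 = 91 orbitals.
Two spin states per orbital: 2 × 91 = 182 electrons.

182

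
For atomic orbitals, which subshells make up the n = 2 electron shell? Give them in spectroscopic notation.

For n = 2, l runs from 0 to 1. In spectroscopic notation l = 0,1,2,… ↔ s,p,d,f,g,h,i, so the subshells are 2s, 2p.

2s, 2p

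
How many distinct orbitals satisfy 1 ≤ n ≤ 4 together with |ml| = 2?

6

Count contributing orbitals for each principal shell:
n=3 → 2; n=4 → 4.
Total orbitals: 2 + 4 = 6.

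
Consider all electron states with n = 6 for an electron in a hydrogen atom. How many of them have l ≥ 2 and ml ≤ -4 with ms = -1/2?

The n = 6 shell has l = 0 through 5; check each.
Contributions: l=4 → 1; l=5 → 2.
Orbitals: 1 + 2 = 3. With ms fixed to a single value there is one state per orbital, giving 3 states.

3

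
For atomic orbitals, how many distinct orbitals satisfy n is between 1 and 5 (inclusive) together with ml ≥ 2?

Go shell by shell, enumerating (l, ml) with ml ≥ 2:
n=3 → 1; n=4 → 3; n=5 → 6.
Total orbitals: 1 + 3 + 6 = 10.

10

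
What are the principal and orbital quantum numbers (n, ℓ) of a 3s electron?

n = 3, ℓ = 0

The leading integer gives n = 3; the letter 's' means ℓ = 0.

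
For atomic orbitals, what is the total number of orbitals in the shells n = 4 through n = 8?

Shell n has n² orbitals: 4²=16 + 5²=25 + 6²=36 + 7²=49 + 8²=64 = 190 orbitals.

190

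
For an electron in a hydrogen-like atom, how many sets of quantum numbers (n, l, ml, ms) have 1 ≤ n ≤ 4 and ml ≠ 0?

40

Go shell by shell, enumerating (l, ml) with ml ≠ 0:
n=2 → 2; n=3 → 6; n=4 → 12.
Orbitals: 2 + 6 + 12 = 20. Including both spin states (ms = ±1/2) gives 2 × 20 = 40 states.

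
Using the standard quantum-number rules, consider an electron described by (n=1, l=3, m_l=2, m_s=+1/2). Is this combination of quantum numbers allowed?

The orbital quantum number must satisfy 0 ≤ l ≤ n−1. With n = 1 the allowed l values are 0, so l = 3 is out of range.

Invalid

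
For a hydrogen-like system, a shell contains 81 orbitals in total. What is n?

n = 9

n² = 81 ⇒ n = 9.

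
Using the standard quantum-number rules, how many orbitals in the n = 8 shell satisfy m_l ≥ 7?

1

The n = 8 shell has l = 0 through 7; check each.
Per l-value: l=7 → 1.
Total orbitals: 1.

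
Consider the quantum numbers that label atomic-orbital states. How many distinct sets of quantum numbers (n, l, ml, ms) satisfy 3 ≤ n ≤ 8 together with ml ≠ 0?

Go shell by shell, enumerating (l, ml) with ml ≠ 0:
n=3 → 6; n=4 → 12; n=5 → 20; n=6 → 30; n=7 → 42; n=8 → 56.
Orbitals: 6 + 12 + 20 + 30 + 42 + 56 = 166. Including both spin states (ms = ±1/2) gives 2 × 166 = 332 states.

332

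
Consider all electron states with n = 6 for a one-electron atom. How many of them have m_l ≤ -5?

For n = 6, l ranges over 0 … 5.
Contributions: l=5 → 1.
Orbitals: 1. Each orbital carries two spin states, so 1 × 2 = 2 states.

2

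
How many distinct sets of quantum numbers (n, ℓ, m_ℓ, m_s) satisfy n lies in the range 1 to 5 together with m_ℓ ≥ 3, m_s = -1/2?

Go shell by shell, enumerating (ℓ, m_ℓ) with m_ℓ ≥ 3:
n=4 → 1; n=5 → 3.
Orbitals: 1 + 3 = 4. With m_s fixed to -1/2 there is one state per orbital, so 4 states.

4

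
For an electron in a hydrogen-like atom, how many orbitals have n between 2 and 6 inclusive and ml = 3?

6

Per-shell orbital counts meeting the constraint:
n=4 → 1; n=5 → 2; n=6 → 3.
Total orbitals: 1 + 2 + 3 = 6.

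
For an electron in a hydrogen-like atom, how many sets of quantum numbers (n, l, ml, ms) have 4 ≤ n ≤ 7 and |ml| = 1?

Treat each shell separately and count matching orbitals:
n=4 → 6; n=5 → 8; n=6 → 10; n=7 → 12.
Orbitals: 6 + 8 + 10 + 12 = 36. Including both spin states (ms = ±1/2) gives 2 × 36 = 72 states.

72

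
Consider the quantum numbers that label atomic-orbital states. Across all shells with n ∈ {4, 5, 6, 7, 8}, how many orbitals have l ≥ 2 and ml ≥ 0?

95

Go shell by shell, enumerating (l, ml) with l ≥ 2 and ml ≥ 0:
n=4 → 7; n=5 → 12; n=6 → 18; n=7 → 25; n=8 → 33.
Total orbitals: 7 + 12 + 18 + 25 + 33 = 95.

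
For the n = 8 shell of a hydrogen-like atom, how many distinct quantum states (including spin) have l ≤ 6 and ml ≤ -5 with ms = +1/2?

The n = 8 shell has l = 0 through 7; check each.
Per l-value: l=5 → 1; l=6 → 2.
Orbitals: 1 + 2 = 3. With ms fixed to a single value there is one state per orbital, giving 3 states.

3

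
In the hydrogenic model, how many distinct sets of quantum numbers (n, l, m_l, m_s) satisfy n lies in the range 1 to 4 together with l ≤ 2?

46

For each n in the range, tally the orbitals obeying l ≤ 2:
n=1 → 1; n=2 → 4; n=3 → 9; n=4 → 9.
Orbitals: 1 + 4 + 9 + 9 = 23. Including both spin states (m_s = ±1/2) gives 2 × 23 = 46 states.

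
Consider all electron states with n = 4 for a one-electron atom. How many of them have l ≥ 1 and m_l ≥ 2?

The n = 4 shell has l = 0 through 3; check each.
Orbitals with l ≥ 1 and m_l ≥ 2, by l: l=2 → 1; l=3 → 2.
Orbitals: 1 + 2 = 3. Each orbital carries two spin states, so 3 × 2 = 6 states.

6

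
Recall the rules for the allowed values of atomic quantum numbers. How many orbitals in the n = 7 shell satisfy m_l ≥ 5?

3

For n = 7, l ranges over 0 … 6.
Per l-value: l=5 → 1; l=6 → 2.
Total orbitals: 1 + 2 = 3.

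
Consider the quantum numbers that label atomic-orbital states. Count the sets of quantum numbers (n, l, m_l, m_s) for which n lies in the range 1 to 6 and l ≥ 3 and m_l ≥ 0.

Per-shell orbital counts meeting the constraint:
n=4 → 4; n=5 → 9; n=6 → 15.
Orbitals: 4 + 9 + 15 = 28. Including both spin states (m_s = ±1/2) gives 2 × 28 = 56 states.

56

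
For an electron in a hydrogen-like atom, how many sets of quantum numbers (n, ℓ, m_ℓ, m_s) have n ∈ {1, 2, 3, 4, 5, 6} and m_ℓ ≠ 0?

Treat each shell separately and count matching orbitals:
n=2 → 2; n=3 → 6; n=4 → 12; n=5 → 20; n=6 → 30.
Orbitals: 2 + 6 + 12 + 20 + 30 = 70. Including both spin states (m_s = ±1/2) gives 2 × 70 = 140 states.

140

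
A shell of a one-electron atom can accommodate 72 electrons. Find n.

n = 6

2n² = 72 ⇒ n² = 36 ⇒ n = 6.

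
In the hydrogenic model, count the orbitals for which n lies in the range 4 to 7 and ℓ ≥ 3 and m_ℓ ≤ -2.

30

Go shell by shell, enumerating (ℓ, m_ℓ) with ℓ ≥ 3 and m_ℓ ≤ -2:
n=4 → 2; n=5 → 5; n=6 → 9; n=7 → 14.
Total orbitals: 2 + 5 + 9 + 14 = 30.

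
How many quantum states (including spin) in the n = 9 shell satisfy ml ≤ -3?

42

Per l-value: l=3 → 1; l=4 → 2; l=5 → 3; l=6 → 4; l=7 → 5; l=8 → 6.
Orbitals: 1 + 2 + 3 + 4 + 5 + 6 = 21. Each orbital carries two spin states, so 21 × 2 = 42 states.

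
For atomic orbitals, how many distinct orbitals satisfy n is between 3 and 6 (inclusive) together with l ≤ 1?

Treat each shell separately and count matching orbitals:
n=3 → 4; n=4 → 4; n=5 → 4; n=6 → 4.
Total orbitals: 4 + 4 + 4 + 4 = 16.

16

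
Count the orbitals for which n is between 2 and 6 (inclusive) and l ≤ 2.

40

Go shell by shell, enumerating (l, ml) with l ≤ 2:
n=2 → 4; n=3 → 9; n=4 → 9; n=5 → 9; n=6 → 9.
Total orbitals: 4 + 9 + 9 + 9 + 9 = 40.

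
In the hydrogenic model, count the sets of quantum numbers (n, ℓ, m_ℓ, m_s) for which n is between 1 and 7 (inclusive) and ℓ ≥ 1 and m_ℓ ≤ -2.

Treat each shell separately and count matching orbitals:
n=3 → 1; n=4 → 3; n=5 → 6; n=6 → 10; n=7 → 15.
Orbitals: 1 + 3 + 6 + 10 + 15 = 35. Including both spin states (m_s = ±1/2) gives 2 × 35 = 70 states.

70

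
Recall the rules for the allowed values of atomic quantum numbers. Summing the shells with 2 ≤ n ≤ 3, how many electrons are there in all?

26

Shell n has n² orbitals: 2²=4 + 3²=9 = 13 orbitals.
Two spin states per orbital: 2 × 13 = 26 electrons.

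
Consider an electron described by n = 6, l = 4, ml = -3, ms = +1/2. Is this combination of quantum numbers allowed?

Allowed

n = 6 is a positive integer. l = 4 satisfies 0 ≤ l ≤ n−1 = 5. ml = -3 lies in the range −l … +l (here −4 … 4). ms = +1/2 is one of ±1/2.
All four constraints are satisfied.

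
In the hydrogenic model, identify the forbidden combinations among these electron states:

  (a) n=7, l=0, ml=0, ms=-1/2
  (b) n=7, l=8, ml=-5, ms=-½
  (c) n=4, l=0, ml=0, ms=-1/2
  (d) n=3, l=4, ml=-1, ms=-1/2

(b) has l = 8 ≥ n = 7, violating 0 ≤ l ≤ n−1.
(d) has l = 4 ≥ n = 3, violating 0 ≤ l ≤ n−1.
The remaining sets (a), (c) satisfy all four rules.

(b) and (d)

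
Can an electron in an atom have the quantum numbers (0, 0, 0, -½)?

The principal quantum number must be a positive integer (n ≥ 1), but here n = 0.

No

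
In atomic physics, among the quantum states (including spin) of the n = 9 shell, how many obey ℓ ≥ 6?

Go through ℓ = 0, …, 8 (the values permitted for n = 9).
Orbitals with ℓ ≥ 6, by ℓ: ℓ=6 → 13; ℓ=7 → 15; ℓ=8 → 17.
Orbitals: 13 + 15 + 17 = 45. Each orbital carries two spin states, so 45 × 2 = 90 states.

90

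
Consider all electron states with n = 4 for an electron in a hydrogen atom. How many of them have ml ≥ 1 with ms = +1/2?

The (l, ml) pairs meeting ml ≥ 1 give: l=1 → 1; l=2 → 2; l=3 → 3.
Orbitals: 1 + 2 + 3 = 6. With ms fixed to a single value there is one state per orbital, giving 6 states.

6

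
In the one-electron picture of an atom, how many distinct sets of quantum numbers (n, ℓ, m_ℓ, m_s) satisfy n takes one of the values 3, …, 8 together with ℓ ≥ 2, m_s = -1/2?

Work shell by shell — for each n, count the (ℓ, m_ℓ) pairs that satisfy ℓ ≥ 2:
n=3 → 5; n=4 → 12; n=5 → 21; n=6 → 32; n=7 → 45; n=8 → 60.
Orbitals: 5 + 12 + 21 + 32 + 45 + 60 = 175. With m_s fixed to -1/2 there is one state per orbital, so 175 states.

175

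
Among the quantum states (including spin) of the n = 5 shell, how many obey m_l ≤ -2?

The n = 5 shell has l = 0 through 4; check each.
Contributions: l=2 → 1; l=3 → 2; l=4 → 3.
Orbitals: 1 + 2 + 3 = 6. Each orbital carries two spin states, so 6 × 2 = 12 states.

12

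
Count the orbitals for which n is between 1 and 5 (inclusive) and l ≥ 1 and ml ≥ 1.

Work shell by shell — for each n, count the (l, ml) pairs that satisfy l ≥ 1 and ml ≥ 1:
n=2 → 1; n=3 → 3; n=4 → 6; n=5 → 10.
Total orbitals: 1 + 3 + 6 + 10 = 20.

20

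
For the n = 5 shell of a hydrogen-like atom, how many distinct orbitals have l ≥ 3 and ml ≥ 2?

5

Per l-value: l=3 → 2; l=4 → 3.
Total orbitals: 2 + 3 = 5.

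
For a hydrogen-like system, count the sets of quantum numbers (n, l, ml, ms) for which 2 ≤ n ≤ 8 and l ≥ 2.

Per-shell orbital counts meeting the constraint:
n=3 → 5; n=4 → 12; n=5 → 21; n=6 → 32; n=7 → 45; n=8 → 60.
Orbitals: 5 + 12 + 21 + 32 + 45 + 60 = 175. Including both spin states (ms = ±1/2) gives 2 × 175 = 350 states.

350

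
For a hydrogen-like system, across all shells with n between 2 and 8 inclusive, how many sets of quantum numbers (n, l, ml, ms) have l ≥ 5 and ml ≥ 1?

68

Count contributing orbitals for each principal shell:
n=6 → 5; n=7 → 11; n=8 → 18.
Orbitals: 5 + 11 + 18 = 34. Including both spin states (ms = ±1/2) gives 2 × 34 = 68 states.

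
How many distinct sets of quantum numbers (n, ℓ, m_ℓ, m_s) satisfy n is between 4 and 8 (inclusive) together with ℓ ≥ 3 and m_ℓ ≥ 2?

Treat each shell separately and count matching orbitals:
n=4 → 2; n=5 → 5; n=6 → 9; n=7 → 14; n=8 → 20.
Orbitals: 2 + 5 + 9 + 14 + 20 = 50. Including both spin states (m_s = ±1/2) gives 2 × 50 = 100 states.

100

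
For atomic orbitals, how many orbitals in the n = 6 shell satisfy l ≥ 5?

Go through l = 0, …, 5 (the values permitted for n = 6).
Orbitals with l ≥ 5, by l: l=5 → 11.
Total orbitals: 11.

11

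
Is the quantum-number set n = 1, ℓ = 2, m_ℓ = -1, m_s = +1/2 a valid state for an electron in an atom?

The orbital quantum number must satisfy 0 ≤ ℓ ≤ n−1. With n = 1 the allowed ℓ values are 0, so ℓ = 2 is out of range.

Not allowed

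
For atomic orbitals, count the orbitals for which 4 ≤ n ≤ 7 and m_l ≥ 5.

4

Per-shell orbital counts meeting the constraint:
n=6 → 1; n=7 → 3.
Total orbitals: 1 + 3 = 4.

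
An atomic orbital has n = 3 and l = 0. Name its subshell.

3s

l = 0 corresponds to the letter 's', so the subshell is 3s.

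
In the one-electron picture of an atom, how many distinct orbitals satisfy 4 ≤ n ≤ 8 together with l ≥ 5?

74

Go shell by shell, enumerating (l, m_l) with l ≥ 5:
n=6 → 11; n=7 → 24; n=8 → 39.
Total orbitals: 11 + 24 + 39 = 74.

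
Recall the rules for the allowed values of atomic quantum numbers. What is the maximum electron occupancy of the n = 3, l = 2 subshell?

10

A subshell with l = 2 has 2l+1 = 5 orbitals, each holding 2 electrons (spin ±1/2), so 5 × 2 = 10.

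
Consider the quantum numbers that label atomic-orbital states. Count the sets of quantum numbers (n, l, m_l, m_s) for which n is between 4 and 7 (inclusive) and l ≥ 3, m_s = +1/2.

90

Treat each shell separately and count matching orbitals:
n=4 → 7; n=5 → 16; n=6 → 27; n=7 → 40.
Orbitals: 7 + 16 + 27 + 40 = 90. With m_s fixed to +1/2 there is one state per orbital, so 90 states.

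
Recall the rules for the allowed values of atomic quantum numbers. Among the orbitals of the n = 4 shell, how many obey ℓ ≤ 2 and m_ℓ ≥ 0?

With n = 4 the allowed ℓ are 0, 1, …, 3.
The (ℓ, m_ℓ) pairs meeting ℓ ≤ 2 and m_ℓ ≥ 0 give: ℓ=0 → 1; ℓ=1 → 2; ℓ=2 → 3.
Total orbitals: 1 + 2 + 3 = 6.

6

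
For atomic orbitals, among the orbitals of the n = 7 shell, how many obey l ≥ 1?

48

For n = 7, l ranges over 0 … 6.
Per l-value: l=1 → 3; l=2 → 5; l=3 → 7; l=4 → 9; l=5 → 11; l=6 → 13.
Total orbitals: 3 + 5 + 7 + 9 + 11 + 13 = 48.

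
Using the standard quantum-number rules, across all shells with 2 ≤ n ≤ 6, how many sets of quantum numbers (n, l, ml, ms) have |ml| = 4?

Work shell by shell — for each n, count the (l, ml) pairs that satisfy |ml| = 4:
n=5 → 2; n=6 → 4.
Orbitals: 2 + 4 = 6. Including both spin states (ms = ±1/2) gives 2 × 6 = 12 states.

12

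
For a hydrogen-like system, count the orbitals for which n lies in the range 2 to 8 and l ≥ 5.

For each n in the range, tally the orbitals obeying l ≥ 5:
n=6 → 11; n=7 → 24; n=8 → 39.
Total orbitals: 11 + 24 + 39 = 74.

74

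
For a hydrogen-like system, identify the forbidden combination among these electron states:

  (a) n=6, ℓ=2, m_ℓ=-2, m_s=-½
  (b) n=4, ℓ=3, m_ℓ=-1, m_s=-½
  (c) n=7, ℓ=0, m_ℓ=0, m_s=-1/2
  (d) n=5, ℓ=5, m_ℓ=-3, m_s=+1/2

(d) has ℓ = 5 ≥ n = 5, violating 0 ≤ ℓ ≤ n−1.
The remaining sets (a), (b), (c) satisfy all four rules.

(d)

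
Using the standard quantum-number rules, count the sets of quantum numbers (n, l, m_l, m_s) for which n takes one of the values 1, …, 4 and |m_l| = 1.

For each n in the range, tally the orbitals obeying |m_l| = 1:
n=2 → 2; n=3 → 4; n=4 → 6.
Orbitals: 2 + 4 + 6 = 12. Including both spin states (m_s = ±1/2) gives 2 × 12 = 24 states.

24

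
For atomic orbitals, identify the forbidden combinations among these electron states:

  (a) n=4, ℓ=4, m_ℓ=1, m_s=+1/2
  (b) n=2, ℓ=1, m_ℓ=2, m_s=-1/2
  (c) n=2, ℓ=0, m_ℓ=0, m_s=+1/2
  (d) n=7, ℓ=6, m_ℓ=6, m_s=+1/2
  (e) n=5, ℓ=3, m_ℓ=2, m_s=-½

(a) and (b)

(a) has ℓ = 4 ≥ n = 4, violating 0 ≤ ℓ ≤ n−1.
(b) has |m_ℓ| = 2 > ℓ = 1, violating −ℓ ≤ m_ℓ ≤ ℓ.
The remaining sets (c), (d), (e) satisfy all four rules.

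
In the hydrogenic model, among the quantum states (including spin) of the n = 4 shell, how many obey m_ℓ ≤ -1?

Go through ℓ = 0, …, 3 (the values permitted for n = 4).
Orbitals with m_ℓ ≤ -1, by ℓ: ℓ=1 → 1; ℓ=2 → 2; ℓ=3 → 3.
Orbitals: 1 + 2 + 3 = 6. Each orbital carries two spin states, so 6 × 2 = 12 states.

12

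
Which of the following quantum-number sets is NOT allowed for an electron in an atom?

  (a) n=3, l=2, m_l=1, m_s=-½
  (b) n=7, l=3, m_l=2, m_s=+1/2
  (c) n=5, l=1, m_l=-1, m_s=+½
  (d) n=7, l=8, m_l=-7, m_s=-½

(d) has l = 8 ≥ n = 7, violating 0 ≤ l ≤ n−1.
The remaining sets (a), (b), (c) satisfy all four rules.

(d)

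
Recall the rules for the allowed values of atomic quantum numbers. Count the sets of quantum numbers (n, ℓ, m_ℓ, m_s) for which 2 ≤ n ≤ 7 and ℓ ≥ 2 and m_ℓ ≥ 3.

Per-shell orbital counts meeting the constraint:
n=4 → 1; n=5 → 3; n=6 → 6; n=7 → 10.
Orbitals: 1 + 3 + 6 + 10 = 20. Including both spin states (m_s = ±1/2) gives 2 × 20 = 40 states.

40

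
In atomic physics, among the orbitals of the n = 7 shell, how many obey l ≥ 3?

Contributions: l=3 → 7; l=4 → 9; l=5 → 11; l=6 → 13.
Total orbitals: 7 + 9 + 11 + 13 = 40.

40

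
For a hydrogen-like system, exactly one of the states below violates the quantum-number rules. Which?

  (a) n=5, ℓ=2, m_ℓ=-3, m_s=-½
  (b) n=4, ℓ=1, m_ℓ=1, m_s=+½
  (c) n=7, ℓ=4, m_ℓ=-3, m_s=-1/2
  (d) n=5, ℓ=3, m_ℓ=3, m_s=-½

(a)

(a) has |m_ℓ| = 3 > ℓ = 2, violating −ℓ ≤ m_ℓ ≤ ℓ.
The remaining sets (b), (c), (d) satisfy all four rules.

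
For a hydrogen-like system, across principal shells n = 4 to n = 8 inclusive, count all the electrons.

380

Shell n has n² orbitals: 4²=16 + 5²=25 + 6²=36 + 7²=49 + 8²=64 = 190 orbitals.
Two spin states per orbital: 2 × 190 = 380 electrons.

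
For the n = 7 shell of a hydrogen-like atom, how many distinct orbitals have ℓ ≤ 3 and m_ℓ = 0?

4

For n = 7, ℓ ranges over 0 … 6.
Contributions: ℓ=0 → 1; ℓ=1 → 1; ℓ=2 → 1; ℓ=3 → 1.
Total orbitals: 1 + 1 + 1 + 1 = 4.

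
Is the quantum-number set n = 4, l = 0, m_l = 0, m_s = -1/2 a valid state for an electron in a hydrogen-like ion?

n = 4 is a positive integer. l = 0 satisfies 0 ≤ l ≤ n−1 = 3. m_l = 0 lies in the range −l … +l (here 0). m_s = -1/2 is one of ±1/2.
All four constraints are satisfied.

Allowed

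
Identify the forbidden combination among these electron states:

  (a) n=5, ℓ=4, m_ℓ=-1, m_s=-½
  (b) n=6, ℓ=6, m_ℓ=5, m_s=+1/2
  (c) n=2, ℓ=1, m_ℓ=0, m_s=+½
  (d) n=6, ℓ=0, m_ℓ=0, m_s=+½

(b) has ℓ = 6 ≥ n = 6, violating 0 ≤ ℓ ≤ n−1.
The remaining sets (a), (c), (d) satisfy all four rules.

(b)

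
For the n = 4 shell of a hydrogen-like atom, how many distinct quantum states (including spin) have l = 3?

14

Go through l = 0, …, 3 (the values permitted for n = 4).
The (l, ml) pairs meeting l = 3 give: l=3 → 7.
Orbitals: 7. Each orbital carries two spin states, so 7 × 2 = 14 states.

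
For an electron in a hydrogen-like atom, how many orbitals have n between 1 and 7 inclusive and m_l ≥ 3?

Per-shell orbital counts meeting the constraint:
n=4 → 1; n=5 → 3; n=6 → 6; n=7 → 10.
Total orbitals: 1 + 3 + 6 + 10 = 20.

20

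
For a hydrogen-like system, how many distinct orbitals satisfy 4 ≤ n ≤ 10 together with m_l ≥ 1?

161

Per-shell orbital counts meeting the constraint:
n=4 → 6; n=5 → 10; n=6 → 15; n=7 → 21; n=8 → 28; n=9 → 36; n=10 → 45.
Total orbitals: 6 + 10 + 15 + 21 + 28 + 36 + 45 = 161.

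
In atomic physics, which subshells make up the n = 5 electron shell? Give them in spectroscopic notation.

For n = 5, l runs from 0 to 4. In spectroscopic notation l = 0,1,2,… ↔ s,p,d,f,g,h,i, so the subshells are 5s, 5p, 5d, 5f, 5g.

5s, 5p, 5d, 5f, 5g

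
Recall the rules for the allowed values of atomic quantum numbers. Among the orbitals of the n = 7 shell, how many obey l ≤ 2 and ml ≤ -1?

3

For n = 7, l ranges over 0 … 6.
Orbitals with l ≤ 2 and ml ≤ -1, by l: l=1 → 1; l=2 → 2.
Total orbitals: 1 + 2 = 3.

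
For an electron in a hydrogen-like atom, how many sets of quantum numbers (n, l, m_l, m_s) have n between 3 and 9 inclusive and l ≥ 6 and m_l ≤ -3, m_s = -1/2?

Per-shell orbital counts meeting the constraint:
n=7 → 4; n=8 → 9; n=9 → 15.
Orbitals: 4 + 9 + 15 = 28. With m_s fixed to -1/2 there is one state per orbital, so 28 states.

28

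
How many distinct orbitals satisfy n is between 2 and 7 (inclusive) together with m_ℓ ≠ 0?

Treat each shell separately and count matching orbitals:
n=2 → 2; n=3 → 6; n=4 → 12; n=5 → 20; n=6 → 30; n=7 → 42.
Total orbitals: 2 + 6 + 12 + 20 + 30 + 42 = 112.

112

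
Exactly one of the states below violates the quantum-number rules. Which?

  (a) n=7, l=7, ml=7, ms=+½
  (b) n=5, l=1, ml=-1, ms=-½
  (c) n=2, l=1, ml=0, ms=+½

(a) has l = 7 ≥ n = 7, violating 0 ≤ l ≤ n−1.
The remaining sets (b), (c) satisfy all four rules.

(a)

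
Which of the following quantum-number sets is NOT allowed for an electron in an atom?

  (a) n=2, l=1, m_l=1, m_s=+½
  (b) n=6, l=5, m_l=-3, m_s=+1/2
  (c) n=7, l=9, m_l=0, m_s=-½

(c) has l = 9 ≥ n = 7, violating 0 ≤ l ≤ n−1.
The remaining sets (a), (b) satisfy all four rules.

(c)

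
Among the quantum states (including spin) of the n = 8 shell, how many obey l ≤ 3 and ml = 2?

4

Per l-value: l=2 → 1; l=3 → 1.
Orbitals: 1 + 1 = 2. Each orbital carries two spin states, so 2 × 2 = 4 states.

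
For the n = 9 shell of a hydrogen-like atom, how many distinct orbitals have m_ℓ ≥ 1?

36

Go through ℓ = 0, …, 8 (the values permitted for n = 9).
Orbitals with m_ℓ ≥ 1, by ℓ: ℓ=1 → 1; ℓ=2 → 2; ℓ=3 → 3; ℓ=4 → 4; ℓ=5 → 5; ℓ=6 → 6; ℓ=7 → 7; ℓ=8 → 8.
Total orbitals: 1 + 2 + 3 + 4 + 5 + 6 + 7 + 8 = 36.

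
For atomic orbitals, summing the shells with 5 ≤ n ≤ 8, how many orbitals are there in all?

174

Shell n has n² orbitals: 5²=25 + 6²=36 + 7²=49 + 8²=64 = 174 orbitals.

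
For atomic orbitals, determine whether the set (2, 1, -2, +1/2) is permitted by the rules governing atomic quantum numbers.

The magnetic quantum number must satisfy −l ≤ ml ≤ l. With l = 1, ml can only be -1, 0, 1, so ml = -2 is forbidden.

No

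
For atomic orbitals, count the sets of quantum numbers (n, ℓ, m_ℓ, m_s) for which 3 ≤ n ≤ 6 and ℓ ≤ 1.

32

Count contributing orbitals for each principal shell:
n=3 → 4; n=4 → 4; n=5 → 4; n=6 → 4.
Orbitals: 4 + 4 + 4 + 4 = 16. Including both spin states (m_s = ±1/2) gives 2 × 16 = 32 states.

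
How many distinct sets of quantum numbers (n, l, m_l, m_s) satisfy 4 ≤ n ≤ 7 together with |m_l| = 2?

Work shell by shell — for each n, count the (l, m_l) pairs that satisfy |m_l| = 2:
n=4 → 4; n=5 → 6; n=6 → 8; n=7 → 10.
Orbitals: 4 + 6 + 8 + 10 = 28. Including both spin states (m_s = ±1/2) gives 2 × 28 = 56 states.

56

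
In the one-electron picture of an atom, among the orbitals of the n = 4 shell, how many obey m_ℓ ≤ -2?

Go through ℓ = 0, …, 3 (the values permitted for n = 4).
Orbitals with m_ℓ ≤ -2, by ℓ: ℓ=2 → 1; ℓ=3 → 2.
Total orbitals: 1 + 2 = 3.

3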